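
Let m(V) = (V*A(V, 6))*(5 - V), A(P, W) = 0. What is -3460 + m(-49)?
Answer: -3460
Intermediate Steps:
m(V) = 0 (m(V) = (V*0)*(5 - V) = 0*(5 - V) = 0)
-3460 + m(-49) = -3460 + 0 = -3460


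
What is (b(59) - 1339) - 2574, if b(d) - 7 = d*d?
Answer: -425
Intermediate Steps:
b(d) = 7 + d² (b(d) = 7 + d*d = 7 + d²)
(b(59) - 1339) - 2574 = ((7 + 59²) - 1339) - 2574 = ((7 + 3481) - 1339) - 2574 = (3488 - 1339) - 2574 = 2149 - 2574 = -425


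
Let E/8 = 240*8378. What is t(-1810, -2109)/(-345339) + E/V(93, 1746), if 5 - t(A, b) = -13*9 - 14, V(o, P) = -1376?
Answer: -173595014368/14849577 ≈ -11690.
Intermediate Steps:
E = 16085760 (E = 8*(240*8378) = 8*2010720 = 16085760)
t(A, b) = 136 (t(A, b) = 5 - (-13*9 - 14) = 5 - (-117 - 14) = 5 - 1*(-131) = 5 + 131 = 136)
t(-1810, -2109)/(-345339) + E/V(93, 1746) = 136/(-345339) + 16085760/(-1376) = 136*(-1/345339) + 16085760*(-1/1376) = -136/345339 - 502680/43 = -173595014368/14849577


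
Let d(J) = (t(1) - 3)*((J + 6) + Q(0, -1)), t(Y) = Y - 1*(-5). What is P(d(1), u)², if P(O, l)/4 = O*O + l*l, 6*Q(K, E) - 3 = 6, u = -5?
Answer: 7295401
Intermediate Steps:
Q(K, E) = 3/2 (Q(K, E) = ½ + (⅙)*6 = ½ + 1 = 3/2)
t(Y) = 5 + Y (t(Y) = Y + 5 = 5 + Y)
d(J) = 45/2 + 3*J (d(J) = ((5 + 1) - 3)*((J + 6) + 3/2) = (6 - 3)*((6 + J) + 3/2) = 3*(15/2 + J) = 45/2 + 3*J)
P(O, l) = 4*O² + 4*l² (P(O, l) = 4*(O*O + l*l) = 4*(O² + l²) = 4*O² + 4*l²)
P(d(1), u)² = (4*(45/2 + 3*1)² + 4*(-5)²)² = (4*(45/2 + 3)² + 4*25)² = (4*(51/2)² + 100)² = (4*(2601/4) + 100)² = (2601 + 100)² = 2701² = 7295401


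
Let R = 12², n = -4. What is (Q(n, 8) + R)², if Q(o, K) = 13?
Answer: 24649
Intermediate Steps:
R = 144
(Q(n, 8) + R)² = (13 + 144)² = 157² = 24649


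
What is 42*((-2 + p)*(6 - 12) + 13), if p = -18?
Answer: 5586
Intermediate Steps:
42*((-2 + p)*(6 - 12) + 13) = 42*((-2 - 18)*(6 - 12) + 13) = 42*(-20*(-6) + 13) = 42*(120 + 13) = 42*133 = 5586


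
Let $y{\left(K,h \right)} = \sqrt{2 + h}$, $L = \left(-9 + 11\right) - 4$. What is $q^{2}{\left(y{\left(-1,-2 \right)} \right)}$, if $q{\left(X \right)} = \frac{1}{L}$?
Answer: $\frac{1}{4} \approx 0.25$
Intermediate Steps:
$L = -2$ ($L = 2 - 4 = -2$)
$q{\left(X \right)} = - \frac{1}{2}$ ($q{\left(X \right)} = \frac{1}{-2} = - \frac{1}{2}$)
$q^{2}{\left(y{\left(-1,-2 \right)} \right)} = \left(- \frac{1}{2}\right)^{2} = \frac{1}{4}$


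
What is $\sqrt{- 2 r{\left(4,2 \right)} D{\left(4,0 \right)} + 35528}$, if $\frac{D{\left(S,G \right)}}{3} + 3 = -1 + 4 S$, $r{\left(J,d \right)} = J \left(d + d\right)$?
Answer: $2 \sqrt{8594} \approx 185.41$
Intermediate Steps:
$r{\left(J,d \right)} = 2 J d$ ($r{\left(J,d \right)} = J 2 d = 2 J d$)
$D{\left(S,G \right)} = -12 + 12 S$ ($D{\left(S,G \right)} = -9 + 3 \left(-1 + 4 S\right) = -9 + \left(-3 + 12 S\right) = -12 + 12 S$)
$\sqrt{- 2 r{\left(4,2 \right)} D{\left(4,0 \right)} + 35528} = \sqrt{- 2 \cdot 2 \cdot 4 \cdot 2 \left(-12 + 12 \cdot 4\right) + 35528} = \sqrt{\left(-2\right) 16 \left(-12 + 48\right) + 35528} = \sqrt{\left(-32\right) 36 + 35528} = \sqrt{-1152 + 35528} = \sqrt{34376} = 2 \sqrt{8594}$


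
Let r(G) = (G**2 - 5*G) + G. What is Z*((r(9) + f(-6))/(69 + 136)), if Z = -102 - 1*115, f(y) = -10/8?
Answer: -7595/164 ≈ -46.311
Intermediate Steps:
f(y) = -5/4 (f(y) = -10*1/8 = -5/4)
r(G) = G**2 - 4*G
Z = -217 (Z = -102 - 115 = -217)
Z*((r(9) + f(-6))/(69 + 136)) = -217*(9*(-4 + 9) - 5/4)/(69 + 136) = -217*(9*5 - 5/4)/205 = -217*(45 - 5/4)/205 = -37975/(4*205) = -217*35/164 = -7595/164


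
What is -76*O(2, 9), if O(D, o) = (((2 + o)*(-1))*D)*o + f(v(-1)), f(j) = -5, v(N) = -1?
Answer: 15428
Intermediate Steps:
O(D, o) = -5 + D*o*(-2 - o) (O(D, o) = (((2 + o)*(-1))*D)*o - 5 = ((-2 - o)*D)*o - 5 = (D*(-2 - o))*o - 5 = D*o*(-2 - o) - 5 = -5 + D*o*(-2 - o))
-76*O(2, 9) = -76*(-5 - 1*2*9**2 - 2*2*9) = -76*(-5 - 1*2*81 - 36) = -76*(-5 - 162 - 36) = -76*(-203) = 15428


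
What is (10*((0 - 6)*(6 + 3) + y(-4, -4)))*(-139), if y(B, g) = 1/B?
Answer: 150815/2 ≈ 75408.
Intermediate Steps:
(10*((0 - 6)*(6 + 3) + y(-4, -4)))*(-139) = (10*((0 - 6)*(6 + 3) + 1/(-4)))*(-139) = (10*(-6*9 - ¼))*(-139) = (10*(-54 - ¼))*(-139) = (10*(-217/4))*(-139) = -1085/2*(-139) = 150815/2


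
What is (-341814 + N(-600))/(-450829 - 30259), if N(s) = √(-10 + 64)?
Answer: 170907/240544 - 3*√6/481088 ≈ 0.71049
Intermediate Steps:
N(s) = 3*√6 (N(s) = √54 = 3*√6)
(-341814 + N(-600))/(-450829 - 30259) = (-341814 + 3*√6)/(-450829 - 30259) = (-341814 + 3*√6)/(-481088) = (-341814 + 3*√6)*(-1/481088) = 170907/240544 - 3*√6/481088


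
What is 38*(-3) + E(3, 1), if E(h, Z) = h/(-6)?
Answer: -229/2 ≈ -114.50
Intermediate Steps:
E(h, Z) = -h/6 (E(h, Z) = h*(-⅙) = -h/6)
38*(-3) + E(3, 1) = 38*(-3) - ⅙*3 = -114 - ½ = -229/2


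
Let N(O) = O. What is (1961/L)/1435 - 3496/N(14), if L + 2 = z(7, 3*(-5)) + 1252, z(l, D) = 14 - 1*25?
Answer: -443981299/1777965 ≈ -249.71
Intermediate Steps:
z(l, D) = -11 (z(l, D) = 14 - 25 = -11)
L = 1239 (L = -2 + (-11 + 1252) = -2 + 1241 = 1239)
(1961/L)/1435 - 3496/N(14) = (1961/1239)/1435 - 3496/14 = (1961*(1/1239))*(1/1435) - 3496*1/14 = (1961/1239)*(1/1435) - 1748/7 = 1961/1777965 - 1748/7 = -443981299/1777965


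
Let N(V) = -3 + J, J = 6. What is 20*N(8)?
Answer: 60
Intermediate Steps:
N(V) = 3 (N(V) = -3 + 6 = 3)
20*N(8) = 20*3 = 60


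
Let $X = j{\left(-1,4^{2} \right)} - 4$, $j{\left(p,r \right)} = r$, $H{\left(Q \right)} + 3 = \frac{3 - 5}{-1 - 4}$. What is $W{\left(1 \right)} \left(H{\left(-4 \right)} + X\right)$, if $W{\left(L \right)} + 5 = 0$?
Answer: $-47$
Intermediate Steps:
$W{\left(L \right)} = -5$ ($W{\left(L \right)} = -5 + 0 = -5$)
$H{\left(Q \right)} = - \frac{13}{5}$ ($H{\left(Q \right)} = -3 + \frac{3 - 5}{-1 - 4} = -3 - \frac{2}{-5} = -3 - - \frac{2}{5} = -3 + \frac{2}{5} = - \frac{13}{5}$)
$X = 12$ ($X = 4^{2} - 4 = 16 - 4 = 12$)
$W{\left(1 \right)} \left(H{\left(-4 \right)} + X\right) = - 5 \left(- \frac{13}{5} + 12\right) = \left(-5\right) \frac{47}{5} = -47$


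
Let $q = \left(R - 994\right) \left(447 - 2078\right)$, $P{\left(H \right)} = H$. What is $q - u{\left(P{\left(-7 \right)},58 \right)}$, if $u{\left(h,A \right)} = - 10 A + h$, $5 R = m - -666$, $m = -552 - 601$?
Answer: $\frac{8903302}{5} \approx 1.7807 \cdot 10^{6}$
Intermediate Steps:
$m = -1153$ ($m = -552 - 601 = -1153$)
$R = - \frac{487}{5}$ ($R = \frac{-1153 - -666}{5} = \frac{-1153 + 666}{5} = \frac{1}{5} \left(-487\right) = - \frac{487}{5} \approx -97.4$)
$q = \frac{8900367}{5}$ ($q = \left(- \frac{487}{5} - 994\right) \left(447 - 2078\right) = \left(- \frac{5457}{5}\right) \left(-1631\right) = \frac{8900367}{5} \approx 1.7801 \cdot 10^{6}$)
$u{\left(h,A \right)} = h - 10 A$
$q - u{\left(P{\left(-7 \right)},58 \right)} = \frac{8900367}{5} - \left(-7 - 580\right) = \frac{8900367}{5} - -587 = \frac{8900367}{5} + 587 = \frac{8903302}{5}$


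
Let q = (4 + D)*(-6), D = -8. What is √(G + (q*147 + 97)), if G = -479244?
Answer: I*√475619 ≈ 689.65*I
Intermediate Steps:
q = 24 (q = (4 - 8)*(-6) = -4*(-6) = 24)
√(G + (q*147 + 97)) = √(-479244 + (24*147 + 97)) = √(-479244 + (3528 + 97)) = √(-479244 + 3625) = √(-475619) = I*√475619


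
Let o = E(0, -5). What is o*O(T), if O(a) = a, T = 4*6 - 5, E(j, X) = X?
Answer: -95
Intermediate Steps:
o = -5
T = 19 (T = 24 - 5 = 19)
o*O(T) = -5*19 = -95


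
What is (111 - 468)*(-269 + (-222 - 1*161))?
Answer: 232764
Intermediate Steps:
(111 - 468)*(-269 + (-222 - 1*161)) = -357*(-269 + (-222 - 161)) = -357*(-269 - 383) = -357*(-652) = 232764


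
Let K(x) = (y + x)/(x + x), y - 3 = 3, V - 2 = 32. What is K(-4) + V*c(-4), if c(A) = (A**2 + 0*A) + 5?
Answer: 2855/4 ≈ 713.75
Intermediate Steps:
c(A) = 5 + A**2 (c(A) = (A**2 + 0) + 5 = A**2 + 5 = 5 + A**2)
V = 34 (V = 2 + 32 = 34)
y = 6 (y = 3 + 3 = 6)
K(x) = (6 + x)/(2*x) (K(x) = (6 + x)/(x + x) = (6 + x)/((2*x)) = (6 + x)*(1/(2*x)) = (6 + x)/(2*x))
K(-4) + V*c(-4) = (1/2)*(6 - 4)/(-4) + 34*(5 + (-4)**2) = (1/2)*(-1/4)*2 + 34*(5 + 16) = -1/4 + 34*21 = -1/4 + 714 = 2855/4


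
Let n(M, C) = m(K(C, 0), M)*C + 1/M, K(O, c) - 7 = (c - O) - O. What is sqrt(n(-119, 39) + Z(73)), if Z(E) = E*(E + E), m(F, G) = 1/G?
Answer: 3*sqrt(16769242)/119 ≈ 103.24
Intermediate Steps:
K(O, c) = 7 + c - 2*O (K(O, c) = 7 + ((c - O) - O) = 7 + (c - 2*O) = 7 + c - 2*O)
Z(E) = 2*E**2 (Z(E) = E*(2*E) = 2*E**2)
n(M, C) = 1/M + C/M (n(M, C) = C/M + 1/M = 1/M + C/M)
sqrt(n(-119, 39) + Z(73)) = sqrt((1 + 39)/(-119) + 2*73**2) = sqrt(-1/119*40 + 2*5329) = sqrt(-40/119 + 10658) = sqrt(1268262/119) = 3*sqrt(16769242)/119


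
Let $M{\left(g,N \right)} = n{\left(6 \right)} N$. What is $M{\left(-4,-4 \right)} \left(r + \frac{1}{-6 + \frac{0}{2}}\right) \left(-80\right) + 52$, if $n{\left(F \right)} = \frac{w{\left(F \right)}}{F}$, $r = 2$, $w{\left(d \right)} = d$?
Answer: $\frac{1916}{3} \approx 638.67$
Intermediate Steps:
$n{\left(F \right)} = 1$ ($n{\left(F \right)} = \frac{F}{F} = 1$)
$M{\left(g,N \right)} = N$ ($M{\left(g,N \right)} = 1 N = N$)
$M{\left(-4,-4 \right)} \left(r + \frac{1}{-6 + \frac{0}{2}}\right) \left(-80\right) + 52 = - 4 \left(2 + \frac{1}{-6 + \frac{0}{2}}\right) \left(-80\right) + 52 = - 4 \left(2 + \frac{1}{-6 + 0 \cdot \frac{1}{2}}\right) \left(-80\right) + 52 = - 4 \left(2 + \frac{1}{-6 + 0}\right) \left(-80\right) + 52 = - 4 \left(2 + \frac{1}{-6}\right) \left(-80\right) + 52 = - 4 \left(2 - \frac{1}{6}\right) \left(-80\right) + 52 = \left(-4\right) \frac{11}{6} \left(-80\right) + 52 = \left(- \frac{22}{3}\right) \left(-80\right) + 52 = \frac{1760}{3} + 52 = \frac{1916}{3}$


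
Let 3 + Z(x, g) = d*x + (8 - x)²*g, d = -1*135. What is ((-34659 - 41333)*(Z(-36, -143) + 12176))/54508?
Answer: 4935965370/13627 ≈ 3.6222e+5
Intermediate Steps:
d = -135
Z(x, g) = -3 - 135*x + g*(8 - x)² (Z(x, g) = -3 + (-135*x + (8 - x)²*g) = -3 + (-135*x + g*(8 - x)²) = -3 - 135*x + g*(8 - x)²)
((-34659 - 41333)*(Z(-36, -143) + 12176))/54508 = ((-34659 - 41333)*((-3 - 135*(-36) - 143*(-8 - 36)²) + 12176))/54508 = -75992*((-3 + 4860 - 143*(-44)²) + 12176)*(1/54508) = -75992*((-3 + 4860 - 143*1936) + 12176)*(1/54508) = -75992*((-3 + 4860 - 276848) + 12176)*(1/54508) = -75992*(-271991 + 12176)*(1/54508) = -75992*(-259815)*(1/54508) = 19743861480*(1/54508) = 4935965370/13627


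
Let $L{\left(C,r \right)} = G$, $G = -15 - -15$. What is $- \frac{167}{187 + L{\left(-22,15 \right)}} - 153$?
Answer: $- \frac{28778}{187} \approx -153.89$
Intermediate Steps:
$G = 0$ ($G = -15 + 15 = 0$)
$L{\left(C,r \right)} = 0$
$- \frac{167}{187 + L{\left(-22,15 \right)}} - 153 = - \frac{167}{187 + 0} - 153 = - \frac{167}{187} - 153 = - \frac{28778}{187}$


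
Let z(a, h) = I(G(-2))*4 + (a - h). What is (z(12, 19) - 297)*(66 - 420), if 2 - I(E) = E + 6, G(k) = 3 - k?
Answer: 120360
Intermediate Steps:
I(E) = -4 - E (I(E) = 2 - (E + 6) = 2 - (6 + E) = 2 + (-6 - E) = -4 - E)
z(a, h) = -36 + a - h (z(a, h) = (-4 - (3 - 1*(-2)))*4 + (a - h) = (-4 - (3 + 2))*4 + (a - h) = (-4 - 1*5)*4 + (a - h) = (-4 - 5)*4 + (a - h) = -9*4 + (a - h) = -36 + (a - h) = -36 + a - h)
(z(12, 19) - 297)*(66 - 420) = ((-36 + 12 - 1*19) - 297)*(66 - 420) = ((-36 + 12 - 19) - 297)*(-354) = (-43 - 297)*(-354) = -340*(-354) = 120360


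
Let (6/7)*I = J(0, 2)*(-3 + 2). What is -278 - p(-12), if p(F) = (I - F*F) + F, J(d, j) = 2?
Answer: -359/3 ≈ -119.67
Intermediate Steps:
I = -7/3 (I = 7*(2*(-3 + 2))/6 = 7*(2*(-1))/6 = (7/6)*(-2) = -7/3 ≈ -2.3333)
p(F) = -7/3 + F - F**2 (p(F) = (-7/3 - F*F) + F = (-7/3 - F**2) + F = -7/3 + F - F**2)
-278 - p(-12) = -278 - (-7/3 - 12 - 1*(-12)**2) = -278 - (-7/3 - 12 - 1*144) = -278 - (-7/3 - 12 - 144) = -278 - 1*(-475/3) = -278 + 475/3 = -359/3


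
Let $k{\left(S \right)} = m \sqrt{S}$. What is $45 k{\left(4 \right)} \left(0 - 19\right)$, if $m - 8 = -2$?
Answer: $-10260$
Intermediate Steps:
$m = 6$ ($m = 8 - 2 = 6$)
$k{\left(S \right)} = 6 \sqrt{S}$
$45 k{\left(4 \right)} \left(0 - 19\right) = 45 \cdot 6 \sqrt{4} \left(0 - 19\right) = 45 \cdot 6 \cdot 2 \left(-19\right) = 45 \cdot 12 \left(-19\right) = 540 \left(-19\right) = -10260$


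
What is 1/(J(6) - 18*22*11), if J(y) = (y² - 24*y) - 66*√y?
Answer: -62/276405 + 11*√6/3316860 ≈ -0.00021619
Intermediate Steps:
J(y) = y² - 66*√y - 24*y
1/(J(6) - 18*22*11) = 1/((6² - 66*√6 - 24*6) - 18*22*11) = 1/((36 - 66*√6 - 144) - 396*11) = 1/((-108 - 66*√6) - 4356) = 1/(-4464 - 66*√6)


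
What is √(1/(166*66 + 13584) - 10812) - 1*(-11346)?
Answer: 11346 + I*√1627777948665/12270 ≈ 11346.0 + 103.98*I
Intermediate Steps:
√(1/(166*66 + 13584) - 10812) - 1*(-11346) = √(1/(10956 + 13584) - 10812) + 11346 = √(1/24540 - 10812) + 11346 = √(-265326479/24540) + 11346 = I*√1627777948665/12270 + 11346 = 11346 + I*√1627777948665/12270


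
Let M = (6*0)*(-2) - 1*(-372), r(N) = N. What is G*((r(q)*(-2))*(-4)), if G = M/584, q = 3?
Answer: 1116/73 ≈ 15.288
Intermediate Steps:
M = 372 (M = 0*(-2) + 372 = 0 + 372 = 372)
G = 93/146 (G = 372/584 = 372*(1/584) = 93/146 ≈ 0.63699)
G*((r(q)*(-2))*(-4)) = 93*((3*(-2))*(-4))/146 = 93*(-6*(-4))/146 = (93/146)*24 = 1116/73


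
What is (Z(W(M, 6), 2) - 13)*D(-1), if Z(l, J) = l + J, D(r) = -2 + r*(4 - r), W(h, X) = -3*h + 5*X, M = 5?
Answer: -28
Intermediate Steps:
Z(l, J) = J + l
(Z(W(M, 6), 2) - 13)*D(-1) = ((2 + (-3*5 + 5*6)) - 13)*(-2 - 1*(-1)**2 + 4*(-1)) = ((2 + (-15 + 30)) - 13)*(-2 - 1*1 - 4) = ((2 + 15) - 13)*(-2 - 1 - 4) = (17 - 13)*(-7) = 4*(-7) = -28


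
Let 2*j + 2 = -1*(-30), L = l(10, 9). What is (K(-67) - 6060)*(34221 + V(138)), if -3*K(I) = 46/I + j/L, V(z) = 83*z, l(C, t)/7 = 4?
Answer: -37089546375/134 ≈ -2.7679e+8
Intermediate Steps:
l(C, t) = 28 (l(C, t) = 7*4 = 28)
L = 28
j = 14 (j = -1 + (-1*(-30))/2 = -1 + (½)*30 = -1 + 15 = 14)
K(I) = -⅙ - 46/(3*I) (K(I) = -(46/I + 14/28)/3 = -(46/I + 14*(1/28))/3 = -(46/I + ½)/3 = -(½ + 46/I)/3 = -⅙ - 46/(3*I))
(K(-67) - 6060)*(34221 + V(138)) = ((⅙)*(-92 - 1*(-67))/(-67) - 6060)*(34221 + 83*138) = ((⅙)*(-1/67)*(-92 + 67) - 6060)*(34221 + 11454) = ((⅙)*(-1/67)*(-25) - 6060)*45675 = (25/402 - 6060)*45675 = -2436095/402*45675 = -37089546375/134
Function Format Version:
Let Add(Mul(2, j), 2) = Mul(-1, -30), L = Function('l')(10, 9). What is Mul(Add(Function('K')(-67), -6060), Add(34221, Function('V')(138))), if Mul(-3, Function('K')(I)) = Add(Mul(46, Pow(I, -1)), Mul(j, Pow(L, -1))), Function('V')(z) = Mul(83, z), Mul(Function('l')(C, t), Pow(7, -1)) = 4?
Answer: Rational(-37089546375, 134) ≈ -2.7679e+8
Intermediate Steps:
Function('l')(C, t) = 28 (Function('l')(C, t) = Mul(7, 4) = 28)
L = 28
j = 14 (j = Add(-1, Mul(Rational(1, 2), Mul(-1, -30))) = Add(-1, Mul(Rational(1, 2), 30)) = Add(-1, 15) = 14)
Function('K')(I) = Add(Rational(-1, 6), Mul(Rational(-46, 3), Pow(I, -1))) (Function('K')(I) = Mul(Rational(-1, 3), Add(Mul(46, Pow(I, -1)), Mul(14, Pow(28, -1)))) = Mul(Rational(-1, 3), Add(Mul(46, Pow(I, -1)), Mul(14, Rational(1, 28)))) = Mul(Rational(-1, 3), Add(Mul(46, Pow(I, -1)), Rational(1, 2))) = Mul(Rational(-1, 3), Add(Rational(1, 2), Mul(46, Pow(I, -1)))) = Add(Rational(-1, 6), Mul(Rational(-46, 3), Pow(I, -1))))
Mul(Add(Function('K')(-67), -6060), Add(34221, Function('V')(138))) = Mul(Add(Mul(Rational(1, 6), Pow(-67, -1), Add(-92, Mul(-1, -67))), -6060), Add(34221, Mul(83, 138))) = Mul(Add(Mul(Rational(1, 6), Rational(-1, 67), Add(-92, 67)), -6060), Add(34221, 11454)) = Mul(Add(Mul(Rational(1, 6), Rational(-1, 67), -25), -6060), 45675) = Mul(Add(Rational(25, 402), -6060), 45675) = Mul(Rational(-2436095, 402), 45675) = Rational(-37089546375, 134)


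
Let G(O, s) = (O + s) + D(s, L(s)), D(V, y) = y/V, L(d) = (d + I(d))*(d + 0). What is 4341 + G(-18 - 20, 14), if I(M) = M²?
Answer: 4527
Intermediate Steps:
L(d) = d*(d + d²) (L(d) = (d + d²)*(d + 0) = (d + d²)*d = d*(d + d²))
G(O, s) = O + s + s*(1 + s) (G(O, s) = (O + s) + (s²*(1 + s))/s = (O + s) + s*(1 + s) = O + s + s*(1 + s))
4341 + G(-18 - 20, 14) = 4341 + ((-18 - 20) + 14² + 2*14) = 4341 + (-38 + 196 + 28) = 4341 + 186 = 4527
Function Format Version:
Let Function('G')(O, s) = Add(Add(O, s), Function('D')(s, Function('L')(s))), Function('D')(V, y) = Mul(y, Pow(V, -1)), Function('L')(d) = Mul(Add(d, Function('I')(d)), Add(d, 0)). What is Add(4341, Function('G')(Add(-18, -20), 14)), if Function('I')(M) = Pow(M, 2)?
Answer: 4527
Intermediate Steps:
Function('L')(d) = Mul(d, Add(d, Pow(d, 2))) (Function('L')(d) = Mul(Add(d, Pow(d, 2)), Add(d, 0)) = Mul(Add(d, Pow(d, 2)), d) = Mul(d, Add(d, Pow(d, 2))))
Function('G')(O, s) = Add(O, s, Mul(s, Add(1, s))) (Function('G')(O, s) = Add(Add(O, s), Mul(Mul(Pow(s, 2), Add(1, s)), Pow(s, -1))) = Add(Add(O, s), Mul(s, Add(1, s))) = Add(O, s, Mul(s, Add(1, s))))
Add(4341, Function('G')(Add(-18, -20), 14)) = Add(4341, Add(Add(-18, -20), Pow(14, 2), Mul(2, 14))) = Add(4341, Add(-38, 196, 28)) = Add(4341, 186) = 4527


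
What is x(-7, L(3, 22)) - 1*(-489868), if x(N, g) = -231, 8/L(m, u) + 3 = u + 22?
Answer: 489637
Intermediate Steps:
L(m, u) = 8/(19 + u) (L(m, u) = 8/(-3 + (u + 22)) = 8/(-3 + (22 + u)) = 8/(19 + u))
x(-7, L(3, 22)) - 1*(-489868) = -231 - 1*(-489868) = -231 + 489868 = 489637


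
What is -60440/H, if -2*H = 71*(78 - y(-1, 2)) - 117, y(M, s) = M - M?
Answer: 120880/5421 ≈ 22.298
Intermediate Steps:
y(M, s) = 0
H = -5421/2 (H = -(71*(78 - 1*0) - 117)/2 = -(71*(78 + 0) - 117)/2 = -(71*78 - 117)/2 = -(5538 - 117)/2 = -½*5421 = -5421/2 ≈ -2710.5)
-60440/H = -60440/(-5421/2) = -60440*(-2/5421) = 120880/5421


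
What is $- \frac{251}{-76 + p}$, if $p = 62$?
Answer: $\frac{251}{14} \approx 17.929$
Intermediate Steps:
$- \frac{251}{-76 + p} = - \frac{251}{-76 + 62} = - \frac{251}{-14} = \left(-251\right) \left(- \frac{1}{14}\right) = \frac{251}{14}$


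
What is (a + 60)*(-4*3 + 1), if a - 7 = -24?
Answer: -473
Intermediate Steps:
a = -17 (a = 7 - 24 = -17)
(a + 60)*(-4*3 + 1) = (-17 + 60)*(-4*3 + 1) = 43*(-12 + 1) = 43*(-11) = -473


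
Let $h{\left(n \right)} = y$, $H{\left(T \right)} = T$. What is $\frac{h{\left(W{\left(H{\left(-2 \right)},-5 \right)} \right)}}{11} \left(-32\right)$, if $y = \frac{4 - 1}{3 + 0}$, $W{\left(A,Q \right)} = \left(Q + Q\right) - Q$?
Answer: $- \frac{32}{11} \approx -2.9091$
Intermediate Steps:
$W{\left(A,Q \right)} = Q$ ($W{\left(A,Q \right)} = 2 Q - Q = Q$)
$y = 1$ ($y = \frac{3}{3} = 3 \cdot \frac{1}{3} = 1$)
$h{\left(n \right)} = 1$
$\frac{h{\left(W{\left(H{\left(-2 \right)},-5 \right)} \right)}}{11} \left(-32\right) = \frac{1}{11} \cdot 1 \left(-32\right) = \frac{1}{11} \left(-32\right) = - \frac{32}{11}$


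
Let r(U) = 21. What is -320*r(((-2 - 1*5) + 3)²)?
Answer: -6720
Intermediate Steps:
-320*r(((-2 - 1*5) + 3)²) = -320*21 = -6720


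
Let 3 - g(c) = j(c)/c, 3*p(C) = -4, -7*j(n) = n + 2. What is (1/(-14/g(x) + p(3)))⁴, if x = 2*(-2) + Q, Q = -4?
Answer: 57289761/66597028096 ≈ 0.00086024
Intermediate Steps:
j(n) = -2/7 - n/7 (j(n) = -(n + 2)/7 = -(2 + n)/7 = -2/7 - n/7)
x = -8 (x = 2*(-2) - 4 = -4 - 4 = -8)
p(C) = -4/3 (p(C) = (⅓)*(-4) = -4/3)
g(c) = 3 - (-2/7 - c/7)/c
(1/(-14/g(x) + p(3)))⁴ = (1/(-14*(-28/(1 + 11*(-8))) - 4/3))⁴ = (1/(-14*(-28/(1 - 88)) - 4/3))⁴ = (1/(-14/((2/7)*(-⅛)*(-87)) - 4/3))⁴ = (1/(-14/87/28 - 4/3))⁴ = (1/(-14*28/87 - 4/3))⁴ = (1/(-392/87 - 4/3))⁴ = (1/(-508/87))⁴ = (-87/508)⁴ = 57289761/66597028096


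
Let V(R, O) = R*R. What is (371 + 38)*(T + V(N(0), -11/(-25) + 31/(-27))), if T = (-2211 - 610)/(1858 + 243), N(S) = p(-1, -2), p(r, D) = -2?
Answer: 2283447/2101 ≈ 1086.8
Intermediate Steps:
N(S) = -2
V(R, O) = R²
T = -2821/2101 ≈ -1.3427
(371 + 38)*(T + V(N(0), -11/(-25) + 31/(-27))) = (371 + 38)*(-2821/2101 + (-2)²) = 409*(-2821/2101 + 4) = 409*(5583/2101) = 2283447/2101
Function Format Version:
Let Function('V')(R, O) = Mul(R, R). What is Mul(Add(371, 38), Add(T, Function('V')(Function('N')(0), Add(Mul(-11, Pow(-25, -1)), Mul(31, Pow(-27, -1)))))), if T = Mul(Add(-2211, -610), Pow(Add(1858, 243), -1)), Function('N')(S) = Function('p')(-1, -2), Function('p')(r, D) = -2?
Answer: Rational(2283447, 2101) ≈ 1086.8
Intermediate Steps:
Function('N')(S) = -2
Function('V')(R, O) = Pow(R, 2)
T = Rational(-2821, 2101) (T = Mul(-2821, Pow(2101, -1)) = Mul(-2821, Rational(1, 2101)) = Rational(-2821, 2101) ≈ -1.3427)
Mul(Add(371, 38), Add(T, Function('V')(Function('N')(0), Add(Mul(-11, Pow(-25, -1)), Mul(31, Pow(-27, -1)))))) = Mul(Add(371, 38), Add(Rational(-2821, 2101), Pow(-2, 2))) = Mul(409, Add(Rational(-2821, 2101), 4)) = Mul(409, Rational(5583, 2101)) = Rational(2283447, 2101)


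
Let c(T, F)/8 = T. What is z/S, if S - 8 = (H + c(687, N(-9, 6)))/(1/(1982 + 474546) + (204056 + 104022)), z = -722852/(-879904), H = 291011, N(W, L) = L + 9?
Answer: 26530076729840905/289434793149123776 ≈ 0.091662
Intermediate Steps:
N(W, L) = 9 + L
c(T, F) = 8*T
z = 180713/219976 (z = -722852*(-1/879904) = 180713/219976 ≈ 0.82151)
S = 1315756233176/146807793185 (S = 8 + (291011 + 8*687)/(1/(1982 + 474546) + (204056 + 104022)) = 8 + (291011 + 5496)/(1/476528 + 308078) = 8 + 296507/(1/476528 + 308078) = 8 + 296507/(146807793185/476528) = 8 + 296507*(476528/146807793185) = 8 + 141293887696/146807793185 = 1315756233176/146807793185 ≈ 8.9624)
z/S = 180713/(219976*(1315756233176/146807793185)) = (180713/219976)*(146807793185/1315756233176) = 26530076729840905/289434793149123776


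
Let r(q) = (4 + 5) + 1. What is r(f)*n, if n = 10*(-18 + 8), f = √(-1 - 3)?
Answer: -1000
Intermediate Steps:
f = 2*I (f = √(-4) = 2*I ≈ 2.0*I)
r(q) = 10 (r(q) = 9 + 1 = 10)
n = -100 (n = 10*(-10) = -100)
r(f)*n = 10*(-100) = -1000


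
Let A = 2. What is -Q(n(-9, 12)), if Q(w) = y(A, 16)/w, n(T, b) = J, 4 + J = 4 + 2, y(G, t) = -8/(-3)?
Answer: -4/3 ≈ -1.3333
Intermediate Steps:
y(G, t) = 8/3 (y(G, t) = -8*(-⅓) = 8/3)
J = 2 (J = -4 + (4 + 2) = -4 + 6 = 2)
n(T, b) = 2
Q(w) = 8/(3*w)
-Q(n(-9, 12)) = -8/(3*2) = -1*4/3 = -4/3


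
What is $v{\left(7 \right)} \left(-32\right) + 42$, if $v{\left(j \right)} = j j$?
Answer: $-1526$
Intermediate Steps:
$v{\left(j \right)} = j^{2}$
$v{\left(7 \right)} \left(-32\right) + 42 = 7^{2} \left(-32\right) + 42 = 49 \left(-32\right) + 42 = -1568 + 42 = -1526$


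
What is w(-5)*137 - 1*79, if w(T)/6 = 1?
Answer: 743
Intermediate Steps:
w(T) = 6 (w(T) = 6*1 = 6)
w(-5)*137 - 1*79 = 6*137 - 1*79 = 822 - 79 = 743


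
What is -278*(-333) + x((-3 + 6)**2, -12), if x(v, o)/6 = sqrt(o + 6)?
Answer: 92574 + 6*I*sqrt(6) ≈ 92574.0 + 14.697*I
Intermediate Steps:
x(v, o) = 6*sqrt(6 + o) (x(v, o) = 6*sqrt(o + 6) = 6*sqrt(6 + o))
-278*(-333) + x((-3 + 6)**2, -12) = -278*(-333) + 6*sqrt(6 - 12) = 92574 + 6*sqrt(-6) = 92574 + 6*(I*sqrt(6)) = 92574 + 6*I*sqrt(6)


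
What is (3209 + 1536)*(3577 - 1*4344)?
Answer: -3639415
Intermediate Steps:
(3209 + 1536)*(3577 - 1*4344) = 4745*(3577 - 4344) = 4745*(-767) = -3639415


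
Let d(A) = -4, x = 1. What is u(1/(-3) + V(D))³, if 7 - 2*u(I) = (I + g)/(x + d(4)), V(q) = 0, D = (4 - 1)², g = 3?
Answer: 357911/5832 ≈ 61.370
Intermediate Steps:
D = 9 (D = 3² = 9)
u(I) = 4 + I/6 (u(I) = 7/2 - (I + 3)/(2*(1 - 4)) = 7/2 - (3 + I)/(2*(-3)) = 7/2 - (3 + I)*(-1)/(2*3) = 7/2 - (-1 - I/3)/2 = 7/2 + (½ + I/6) = 4 + I/6)
u(1/(-3) + V(D))³ = (4 + (1/(-3) + 0)/6)³ = (4 + (1*(-⅓) + 0)/6)³ = (4 + (-⅓ + 0)/6)³ = (4 + (⅙)*(-⅓))³ = (4 - 1/18)³ = (71/18)³ = 357911/5832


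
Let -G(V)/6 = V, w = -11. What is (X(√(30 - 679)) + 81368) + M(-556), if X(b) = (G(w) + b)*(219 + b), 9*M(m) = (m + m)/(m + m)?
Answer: 856558/9 + 285*I*√649 ≈ 95173.0 + 7260.5*I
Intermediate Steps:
G(V) = -6*V
M(m) = ⅑ (M(m) = ((m + m)/(m + m))/9 = ((2*m)/((2*m)))/9 = ((2*m)*(1/(2*m)))/9 = (⅑)*1 = ⅑)
X(b) = (66 + b)*(219 + b) (X(b) = (-6*(-11) + b)*(219 + b) = (66 + b)*(219 + b))
(X(√(30 - 679)) + 81368) + M(-556) = ((14454 + (√(30 - 679))² + 285*√(30 - 679)) + 81368) + ⅑ = ((14454 + (√(-649))² + 285*√(-649)) + 81368) + ⅑ = ((14454 + (I*√649)² + 285*(I*√649)) + 81368) + ⅑ = ((14454 - 649 + 285*I*√649) + 81368) + ⅑ = ((13805 + 285*I*√649) + 81368) + ⅑ = (95173 + 285*I*√649) + ⅑ = 856558/9 + 285*I*√649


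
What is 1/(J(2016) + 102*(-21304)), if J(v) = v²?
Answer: 1/1891248 ≈ 5.2875e-7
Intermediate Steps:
1/(J(2016) + 102*(-21304)) = 1/(2016² + 102*(-21304)) = 1/(4064256 - 2173008) = 1/1891248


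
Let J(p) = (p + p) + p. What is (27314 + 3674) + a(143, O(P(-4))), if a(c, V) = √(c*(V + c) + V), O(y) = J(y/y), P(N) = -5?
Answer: 30988 + √20881 ≈ 31133.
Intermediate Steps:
J(p) = 3*p (J(p) = 2*p + p = 3*p)
O(y) = 3 (O(y) = 3*(y/y) = 3*1 = 3)
a(c, V) = √(V + c*(V + c))
(27314 + 3674) + a(143, O(P(-4))) = (27314 + 3674) + √(3 + 143² + 3*143) = 30988 + √(3 + 20449 + 429) = 30988 + √20881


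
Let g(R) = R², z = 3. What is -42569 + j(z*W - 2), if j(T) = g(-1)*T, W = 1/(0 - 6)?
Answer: -85143/2 ≈ -42572.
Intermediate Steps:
W = -⅙ (W = 1/(-6) = -⅙ ≈ -0.16667)
j(T) = T (j(T) = (-1)²*T = 1*T = T)
-42569 + j(z*W - 2) = -42569 + (3*(-⅙) - 2) = -42569 + (-½ - 2) = -42569 - 5/2 = -85143/2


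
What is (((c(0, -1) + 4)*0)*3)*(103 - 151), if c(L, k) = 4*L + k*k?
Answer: 0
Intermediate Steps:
c(L, k) = k**2 + 4*L (c(L, k) = 4*L + k**2 = k**2 + 4*L)
(((c(0, -1) + 4)*0)*3)*(103 - 151) = (((((-1)**2 + 4*0) + 4)*0)*3)*(103 - 151) = ((((1 + 0) + 4)*0)*3)*(-48) = (((1 + 4)*0)*3)*(-48) = ((5*0)*3)*(-48) = (0*3)*(-48) = 0*(-48) = 0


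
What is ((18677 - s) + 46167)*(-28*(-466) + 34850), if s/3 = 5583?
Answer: 2303654310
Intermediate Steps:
s = 16749 (s = 3*5583 = 16749)
((18677 - s) + 46167)*(-28*(-466) + 34850) = ((18677 - 1*16749) + 46167)*(-28*(-466) + 34850) = ((18677 - 16749) + 46167)*(13048 + 34850) = (1928 + 46167)*47898 = 48095*47898 = 2303654310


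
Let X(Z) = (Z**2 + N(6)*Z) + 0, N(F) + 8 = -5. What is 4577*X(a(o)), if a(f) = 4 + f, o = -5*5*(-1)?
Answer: 2123728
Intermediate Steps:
N(F) = -13 (N(F) = -8 - 5 = -13)
o = 25 (o = -25*(-1) = 25)
X(Z) = Z**2 - 13*Z (X(Z) = (Z**2 - 13*Z) + 0 = Z**2 - 13*Z)
4577*X(a(o)) = 4577*((4 + 25)*(-13 + (4 + 25))) = 4577*(29*(-13 + 29)) = 4577*(29*16) = 4577*464 = 2123728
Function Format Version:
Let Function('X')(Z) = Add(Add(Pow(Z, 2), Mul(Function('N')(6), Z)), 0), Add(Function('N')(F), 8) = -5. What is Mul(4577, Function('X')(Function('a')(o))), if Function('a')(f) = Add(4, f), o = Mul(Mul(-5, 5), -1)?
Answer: 2123728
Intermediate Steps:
Function('N')(F) = -13 (Function('N')(F) = Add(-8, -5) = -13)
o = 25 (o = Mul(-25, -1) = 25)
Function('X')(Z) = Add(Pow(Z, 2), Mul(-13, Z)) (Function('X')(Z) = Add(Add(Pow(Z, 2), Mul(-13, Z)), 0) = Add(Pow(Z, 2), Mul(-13, Z)))
Mul(4577, Function('X')(Function('a')(o))) = Mul(4577, Mul(Add(4, 25), Add(-13, Add(4, 25)))) = Mul(4577, Mul(29, Add(-13, 29))) = Mul(4577, Mul(29, 16)) = Mul(4577, 464) = 2123728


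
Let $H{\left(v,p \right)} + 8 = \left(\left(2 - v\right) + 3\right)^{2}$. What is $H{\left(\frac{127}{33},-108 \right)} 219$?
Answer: $- \frac{530564}{363} \approx -1461.6$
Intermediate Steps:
$H{\left(v,p \right)} = -8 + \left(5 - v\right)^{2}$ ($H{\left(v,p \right)} = -8 + \left(\left(2 - v\right) + 3\right)^{2} = -8 + \left(5 - v\right)^{2}$)
$H{\left(\frac{127}{33},-108 \right)} 219 = \left(-8 + \left(-5 + \frac{127}{33}\right)^{2}\right) 219 = \left(-8 + \left(- \frac{38}{33}\right)^{2}\right) 219 = \left(-8 + \frac{1444}{1089}\right) 219 = \left(- \frac{7268}{1089}\right) 219 = - \frac{530564}{363}$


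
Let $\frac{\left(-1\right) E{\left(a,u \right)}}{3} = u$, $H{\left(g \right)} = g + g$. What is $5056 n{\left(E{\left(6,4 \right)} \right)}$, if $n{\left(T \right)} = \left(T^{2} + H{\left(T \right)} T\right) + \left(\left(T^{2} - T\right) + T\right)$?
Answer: $2912256$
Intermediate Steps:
$H{\left(g \right)} = 2 g$
$E{\left(a,u \right)} = - 3 u$
$n{\left(T \right)} = 4 T^{2}$ ($n{\left(T \right)} = \left(T^{2} + 2 T T\right) + \left(\left(T^{2} - T\right) + T\right) = \left(T^{2} + 2 T^{2}\right) + T^{2} = 3 T^{2} + T^{2} = 4 T^{2}$)
$5056 n{\left(E{\left(6,4 \right)} \right)} = 5056 \cdot 4 \left(\left(-3\right) 4\right)^{2} = 5056 \cdot 4 \left(-12\right)^{2} = 5056 \cdot 4 \cdot 144 = 5056 \cdot 576 = 2912256$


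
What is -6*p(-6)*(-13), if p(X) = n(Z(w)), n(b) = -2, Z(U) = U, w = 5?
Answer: -156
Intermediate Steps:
p(X) = -2
-6*p(-6)*(-13) = -6*(-2)*(-13) = 12*(-13) = -156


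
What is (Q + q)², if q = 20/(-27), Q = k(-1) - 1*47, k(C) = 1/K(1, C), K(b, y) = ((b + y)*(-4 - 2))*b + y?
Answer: 1731856/729 ≈ 2375.7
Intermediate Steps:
K(b, y) = y + b*(-6*b - 6*y) (K(b, y) = ((b + y)*(-6))*b + y = (-6*b - 6*y)*b + y = b*(-6*b - 6*y) + y = y + b*(-6*b - 6*y))
k(C) = 1/(-6 - 5*C) (k(C) = 1/(C - 6*1² - 6*1*C) = 1/(C - 6*1 - 6*C) = 1/(C - 6 - 6*C) = 1/(-6 - 5*C))
Q = -48 (Q = -1/(6 + 5*(-1)) - 1*47 = -1/(6 - 5) - 47 = -1/1 - 47 = -1*1 - 47 = -1 - 47 = -48)
q = -20/27 (q = 20*(-1/27) = -20/27 ≈ -0.74074)
(Q + q)² = (-48 - 20/27)² = (-1316/27)² = 1731856/729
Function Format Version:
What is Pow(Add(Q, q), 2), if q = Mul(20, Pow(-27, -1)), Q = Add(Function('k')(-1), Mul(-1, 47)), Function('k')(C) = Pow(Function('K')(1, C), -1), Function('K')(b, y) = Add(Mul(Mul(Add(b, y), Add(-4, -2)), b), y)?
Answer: Rational(1731856, 729) ≈ 2375.7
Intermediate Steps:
Function('K')(b, y) = Add(y, Mul(b, Add(Mul(-6, b), Mul(-6, y)))) (Function('K')(b, y) = Add(Mul(Mul(Add(b, y), -6), b), y) = Add(Mul(Add(Mul(-6, b), Mul(-6, y)), b), y) = Add(Mul(b, Add(Mul(-6, b), Mul(-6, y))), y) = Add(y, Mul(b, Add(Mul(-6, b), Mul(-6, y)))))
Function('k')(C) = Pow(Add(-6, Mul(-5, C)), -1) (Function('k')(C) = Pow(Add(C, Mul(-6, Pow(1, 2)), Mul(-6, 1, C)), -1) = Pow(Add(C, Mul(-6, 1), Mul(-6, C)), -1) = Pow(Add(C, -6, Mul(-6, C)), -1) = Pow(Add(-6, Mul(-5, C)), -1))
Q = -48 (Q = Add(Mul(-1, Pow(Add(6, Mul(5, -1)), -1)), Mul(-1, 47)) = Add(Mul(-1, Pow(Add(6, -5), -1)), -47) = Add(Mul(-1, Pow(1, -1)), -47) = Add(Mul(-1, 1), -47) = Add(-1, -47) = -48)
q = Rational(-20, 27) (q = Mul(20, Rational(-1, 27)) = Rational(-20, 27) ≈ -0.74074)
Pow(Add(Q, q), 2) = Pow(Add(-48, Rational(-20, 27)), 2) = Pow(Rational(-1316, 27), 2) = Rational(1731856, 729)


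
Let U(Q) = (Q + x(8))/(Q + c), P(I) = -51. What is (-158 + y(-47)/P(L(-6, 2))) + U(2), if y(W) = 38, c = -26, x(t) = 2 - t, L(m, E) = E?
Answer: -16175/102 ≈ -158.58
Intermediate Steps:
U(Q) = (-6 + Q)/(-26 + Q) (U(Q) = (Q + (2 - 1*8))/(Q - 26) = (Q + (2 - 8))/(-26 + Q) = (Q - 6)/(-26 + Q) = (-6 + Q)/(-26 + Q))
(-158 + y(-47)/P(L(-6, 2))) + U(2) = (-158 + 38/(-51)) + (-6 + 2)/(-26 + 2) = (-158 + 38*(-1/51)) - 4/(-24) = (-158 - 38/51) - 1/24*(-4) = -8096/51 + ⅙ = -16175/102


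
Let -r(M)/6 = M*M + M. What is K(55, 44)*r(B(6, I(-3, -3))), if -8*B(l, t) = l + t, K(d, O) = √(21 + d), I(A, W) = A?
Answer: 45*√19/16 ≈ 12.259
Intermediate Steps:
B(l, t) = -l/8 - t/8 (B(l, t) = -(l + t)/8 = -l/8 - t/8)
r(M) = -6*M - 6*M² (r(M) = -6*(M*M + M) = -6*(M² + M) = -6*(M + M²) = -6*M - 6*M²)
K(55, 44)*r(B(6, I(-3, -3))) = √(21 + 55)*(-6*(-⅛*6 - ⅛*(-3))*(1 + (-⅛*6 - ⅛*(-3)))) = √76*(-6*(-¾ + 3/8)*(1 + (-¾ + 3/8))) = (2*√19)*(-6*(-3/8)*(1 - 3/8)) = (2*√19)*(-6*(-3/8)*5/8) = (2*√19)*(45/32) = 45*√19/16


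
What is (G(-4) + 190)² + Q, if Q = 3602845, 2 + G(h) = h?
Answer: 3636701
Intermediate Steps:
G(h) = -2 + h
(G(-4) + 190)² + Q = ((-2 - 4) + 190)² + 3602845 = (-6 + 190)² + 3602845 = 184² + 3602845 = 33856 + 3602845 = 3636701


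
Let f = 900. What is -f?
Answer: -900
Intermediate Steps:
-f = -1*900 = -900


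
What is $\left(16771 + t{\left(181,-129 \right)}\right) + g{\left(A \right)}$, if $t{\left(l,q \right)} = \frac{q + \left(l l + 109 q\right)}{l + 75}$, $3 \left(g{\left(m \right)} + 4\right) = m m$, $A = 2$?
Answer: $\frac{12933793}{768} \approx 16841.0$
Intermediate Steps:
$g{\left(m \right)} = -4 + \frac{m^{2}}{3}$ ($g{\left(m \right)} = -4 + \frac{m m}{3} = -4 + \frac{m^{2}}{3}$)
$t{\left(l,q \right)} = \frac{l^{2} + 110 q}{75 + l}$ ($t{\left(l,q \right)} = \frac{q + \left(l^{2} + 109 q\right)}{75 + l} = \frac{l^{2} + 110 q}{75 + l}$)
$\left(16771 + t{\left(181,-129 \right)}\right) + g{\left(A \right)} = \left(16771 + \frac{181^{2} + 110 \left(-129\right)}{75 + 181}\right) - \left(4 - \frac{2^{2}}{3}\right) = \left(16771 + \frac{32761 - 14190}{256}\right) + \left(-4 + \frac{1}{3} \cdot 4\right) = \left(16771 + \frac{1}{256} \cdot 18571\right) + \left(-4 + \frac{4}{3}\right) = \left(16771 + \frac{18571}{256}\right) - \frac{8}{3} = \frac{4311947}{256} - \frac{8}{3} = \frac{12933793}{768}$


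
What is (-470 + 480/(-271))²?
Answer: 16345622500/73441 ≈ 2.2257e+5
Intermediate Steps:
(-470 + 480/(-271))² = (-470 + 480*(-1/271))² = (-470 - 480/271)² = (-127850/271)² = 16345622500/73441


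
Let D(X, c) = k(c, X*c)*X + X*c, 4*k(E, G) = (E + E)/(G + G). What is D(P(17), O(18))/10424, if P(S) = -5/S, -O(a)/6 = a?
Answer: 2177/708832 ≈ 0.0030712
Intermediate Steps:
O(a) = -6*a
k(E, G) = E/(4*G) (k(E, G) = ((E + E)/(G + G))/4 = ((2*E)/((2*G)))/4 = ((2*E)*(1/(2*G)))/4 = (E/G)/4 = E/(4*G))
D(X, c) = 1/4 + X*c (D(X, c) = (c/(4*((X*c))))*X + X*c = (c*(1/(X*c))/4)*X + X*c = (1/(4*X))*X + X*c = 1/4 + X*c)
D(P(17), O(18))/10424 = (1/4 + (-5/17)*(-6*18))/10424 = (1/4 - 5*1/17*(-108))*(1/10424) = (1/4 - 5/17*(-108))*(1/10424) = (1/4 + 540/17)*(1/10424) = (2177/68)*(1/10424) = 2177/708832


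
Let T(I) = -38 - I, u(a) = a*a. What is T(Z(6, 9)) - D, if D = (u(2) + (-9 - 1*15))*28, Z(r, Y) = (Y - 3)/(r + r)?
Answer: 1043/2 ≈ 521.50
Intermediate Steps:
Z(r, Y) = (-3 + Y)/(2*r) (Z(r, Y) = (-3 + Y)/((2*r)) = (-3 + Y)*(1/(2*r)) = (-3 + Y)/(2*r))
u(a) = a²
D = -560 (D = (2² + (-9 - 1*15))*28 = (4 + (-9 - 15))*28 = (4 - 24)*28 = -20*28 = -560)
T(Z(6, 9)) - D = (-38 - (-3 + 9)/(2*6)) - 1*(-560) = (-38 - 6/(2*6)) + 560 = (-38 - 1*½) + 560 = (-38 - ½) + 560 = -77/2 + 560 = 1043/2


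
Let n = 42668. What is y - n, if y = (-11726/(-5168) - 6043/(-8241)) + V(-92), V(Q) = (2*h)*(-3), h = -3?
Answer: -908156899505/21294744 ≈ -42647.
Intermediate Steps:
V(Q) = 18 (V(Q) = (2*(-3))*(-3) = -6*(-3) = 18)
y = 447237487/21294744 (y = (-11726/(-5168) - 6043/(-8241)) + 18 = (-11726*(-1/5168) - 6043*(-1/8241)) + 18 = (5863/2584 + 6043/8241) + 18 = 63932095/21294744 + 18 = 447237487/21294744 ≈ 21.002)
y - n = 447237487/21294744 - 1*42668 = 447237487/21294744 - 42668 = -908156899505/21294744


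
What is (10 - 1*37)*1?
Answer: -27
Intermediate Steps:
(10 - 1*37)*1 = (10 - 37)*1 = -27*1 = -27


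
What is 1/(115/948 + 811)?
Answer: 948/768943 ≈ 0.0012329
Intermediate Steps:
1/(115/948 + 811) = 1/(768943/948) = 948/768943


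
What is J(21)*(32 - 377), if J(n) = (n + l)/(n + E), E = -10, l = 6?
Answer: -9315/11 ≈ -846.82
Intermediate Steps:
J(n) = (6 + n)/(-10 + n) (J(n) = (n + 6)/(n - 10) = (6 + n)/(-10 + n))
J(21)*(32 - 377) = ((6 + 21)/(-10 + 21))*(32 - 377) = (27/11)*(-345) = -9315/11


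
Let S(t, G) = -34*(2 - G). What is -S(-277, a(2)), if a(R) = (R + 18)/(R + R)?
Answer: -102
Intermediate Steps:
a(R) = (18 + R)/(2*R) (a(R) = (18 + R)/((2*R)) = (18 + R)*(1/(2*R)) = (18 + R)/(2*R))
S(t, G) = -68 + 34*G
-S(-277, a(2)) = -(-68 + 34*((½)*(18 + 2)/2)) = -(-68 + 34*((½)*(½)*20)) = -(-68 + 34*5) = -(-68 + 170) = -1*102 = -102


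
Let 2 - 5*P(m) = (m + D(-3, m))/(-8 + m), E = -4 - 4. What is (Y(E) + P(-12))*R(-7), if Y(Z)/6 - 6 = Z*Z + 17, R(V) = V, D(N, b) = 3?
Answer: -365617/100 ≈ -3656.2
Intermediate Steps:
E = -8
P(m) = 2/5 - (3 + m)/(5*(-8 + m)) (P(m) = 2/5 - (m + 3)/(5*(-8 + m)) = 2/5 - (3 + m)/(5*(-8 + m)))
Y(Z) = 138 + 6*Z**2 (Y(Z) = 36 + 6*(Z*Z + 17) = 36 + 6*(Z**2 + 17) = 36 + 6*(17 + Z**2) = 36 + (102 + 6*Z**2) = 138 + 6*Z**2)
(Y(E) + P(-12))*R(-7) = ((138 + 6*(-8)**2) + (-19 - 12)/(5*(-8 - 12)))*(-7) = ((138 + 6*64) + (1/5)*(-31)/(-20))*(-7) = ((138 + 384) + (1/5)*(-1/20)*(-31))*(-7) = (522 + 31/100)*(-7) = (52231/100)*(-7) = -365617/100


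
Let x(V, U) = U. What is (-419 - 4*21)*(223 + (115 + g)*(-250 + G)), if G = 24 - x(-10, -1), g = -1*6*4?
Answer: 10186756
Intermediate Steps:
g = -24 (g = -6*4 = -24)
G = 25 (G = 24 - 1*(-1) = 24 + 1 = 25)
(-419 - 4*21)*(223 + (115 + g)*(-250 + G)) = (-419 - 4*21)*(223 + (115 - 24)*(-250 + 25)) = (-419 - 84)*(223 + 91*(-225)) = -503*(223 - 20475) = -503*(-20252) = 10186756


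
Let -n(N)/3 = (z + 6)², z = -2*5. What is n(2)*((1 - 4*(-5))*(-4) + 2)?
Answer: 3936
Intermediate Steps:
z = -10
n(N) = -48 (n(N) = -3*(-10 + 6)² = -3*(-4)² = -3*16 = -48)
n(2)*((1 - 4*(-5))*(-4) + 2) = -48*((1 - 4*(-5))*(-4) + 2) = -48*((1 + 20)*(-4) + 2) = -48*(21*(-4) + 2) = -48*(-84 + 2) = -48*(-82) = 3936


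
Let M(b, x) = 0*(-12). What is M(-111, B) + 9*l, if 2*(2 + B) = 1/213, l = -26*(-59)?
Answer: 13806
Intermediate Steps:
l = 1534
B = -851/426 (B = -2 + (½)/213 = -2 + (½)*(1/213) = -2 + 1/426 = -851/426 ≈ -1.9977)
M(b, x) = 0
M(-111, B) + 9*l = 0 + 9*1534 = 0 + 13806 = 13806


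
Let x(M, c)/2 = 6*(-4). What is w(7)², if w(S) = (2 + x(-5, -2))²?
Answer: 4477456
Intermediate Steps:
x(M, c) = -48 (x(M, c) = 2*(6*(-4)) = 2*(-24) = -48)
w(S) = 2116 (w(S) = (2 - 48)² = (-46)² = 2116)
w(7)² = 2116² = 4477456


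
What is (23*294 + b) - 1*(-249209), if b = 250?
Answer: 256221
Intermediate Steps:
(23*294 + b) - 1*(-249209) = (23*294 + 250) - 1*(-249209) = (6762 + 250) + 249209 = 7012 + 249209 = 256221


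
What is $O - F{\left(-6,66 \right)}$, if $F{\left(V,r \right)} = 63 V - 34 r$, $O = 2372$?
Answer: $4994$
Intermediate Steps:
$F{\left(V,r \right)} = - 34 r + 63 V$
$O - F{\left(-6,66 \right)} = 2372 - \left(\left(-34\right) 66 + 63 \left(-6\right)\right) = 2372 - \left(-2244 - 378\right) = 2372 - -2622 = 2372 + 2622 = 4994$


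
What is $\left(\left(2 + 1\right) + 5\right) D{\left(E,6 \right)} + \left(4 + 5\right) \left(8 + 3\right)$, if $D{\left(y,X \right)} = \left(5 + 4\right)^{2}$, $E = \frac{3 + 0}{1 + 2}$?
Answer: $747$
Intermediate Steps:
$E = 1$ ($E = \frac{3}{3} = 3 \cdot \frac{1}{3} = 1$)
$D{\left(y,X \right)} = 81$ ($D{\left(y,X \right)} = 9^{2} = 81$)
$\left(\left(2 + 1\right) + 5\right) D{\left(E,6 \right)} + \left(4 + 5\right) \left(8 + 3\right) = \left(\left(2 + 1\right) + 5\right) 81 + \left(4 + 5\right) \left(8 + 3\right) = \left(3 + 5\right) 81 + 9 \cdot 11 = 8 \cdot 81 + 99 = 648 + 99 = 747$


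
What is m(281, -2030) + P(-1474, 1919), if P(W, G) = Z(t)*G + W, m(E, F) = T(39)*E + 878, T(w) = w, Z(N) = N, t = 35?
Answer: 77528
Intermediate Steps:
m(E, F) = 878 + 39*E (m(E, F) = 39*E + 878 = 878 + 39*E)
P(W, G) = W + 35*G (P(W, G) = 35*G + W = W + 35*G)
m(281, -2030) + P(-1474, 1919) = (878 + 39*281) + (-1474 + 35*1919) = (878 + 10959) + (-1474 + 67165) = 11837 + 65691 = 77528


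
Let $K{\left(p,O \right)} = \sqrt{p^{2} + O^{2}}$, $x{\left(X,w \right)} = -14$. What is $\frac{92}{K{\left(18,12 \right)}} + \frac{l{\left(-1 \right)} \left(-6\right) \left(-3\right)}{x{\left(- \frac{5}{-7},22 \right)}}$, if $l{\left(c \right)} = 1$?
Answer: $- \frac{9}{7} + \frac{46 \sqrt{13}}{39} \approx 2.967$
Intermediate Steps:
$K{\left(p,O \right)} = \sqrt{O^{2} + p^{2}}$
$\frac{92}{K{\left(18,12 \right)}} + \frac{l{\left(-1 \right)} \left(-6\right) \left(-3\right)}{x{\left(- \frac{5}{-7},22 \right)}} = \frac{92}{\sqrt{12^{2} + 18^{2}}} + \frac{1 \left(-6\right) \left(-3\right)}{-14} = \frac{92}{\sqrt{144 + 324}} + \left(-6\right) \left(-3\right) \left(- \frac{1}{14}\right) = \frac{92}{\sqrt{468}} + 18 \left(- \frac{1}{14}\right) = \frac{92}{6 \sqrt{13}} - \frac{9}{7} = 92 \frac{\sqrt{13}}{78} - \frac{9}{7} = \frac{46 \sqrt{13}}{39} - \frac{9}{7} = - \frac{9}{7} + \frac{46 \sqrt{13}}{39}$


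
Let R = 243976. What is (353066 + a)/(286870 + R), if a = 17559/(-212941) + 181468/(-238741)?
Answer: 17949037247482939/26987014793129726 ≈ 0.66510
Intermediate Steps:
a = -42834030607/50837747281 (a = 17559*(-1/212941) + 181468*(-1/238741) = -17559/212941 - 181468/238741 = -42834030607/50837747281 ≈ -0.84256)
(353066 + a)/(286870 + R) = (353066 - 42834030607/50837747281)/(286870 + 243976) = (17949037247482939/50837747281)/530846 = (17949037247482939/50837747281)*(1/530846) = 17949037247482939/26987014793129726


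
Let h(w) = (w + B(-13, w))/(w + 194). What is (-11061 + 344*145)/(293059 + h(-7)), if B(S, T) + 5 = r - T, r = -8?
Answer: 7259153/54802020 ≈ 0.13246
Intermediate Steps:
B(S, T) = -13 - T (B(S, T) = -5 + (-8 - T) = -13 - T)
h(w) = -13/(194 + w) (h(w) = (w + (-13 - w))/(w + 194) = -13/(194 + w))
(-11061 + 344*145)/(293059 + h(-7)) = (-11061 + 344*145)/(293059 - 13/(194 - 7)) = (-11061 + 49880)/(293059 - 13/187) = 38819/(293059 - 13*1/187) = 38819/(293059 - 13/187) = 38819/(54802020/187) = 38819*(187/54802020) = 7259153/54802020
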